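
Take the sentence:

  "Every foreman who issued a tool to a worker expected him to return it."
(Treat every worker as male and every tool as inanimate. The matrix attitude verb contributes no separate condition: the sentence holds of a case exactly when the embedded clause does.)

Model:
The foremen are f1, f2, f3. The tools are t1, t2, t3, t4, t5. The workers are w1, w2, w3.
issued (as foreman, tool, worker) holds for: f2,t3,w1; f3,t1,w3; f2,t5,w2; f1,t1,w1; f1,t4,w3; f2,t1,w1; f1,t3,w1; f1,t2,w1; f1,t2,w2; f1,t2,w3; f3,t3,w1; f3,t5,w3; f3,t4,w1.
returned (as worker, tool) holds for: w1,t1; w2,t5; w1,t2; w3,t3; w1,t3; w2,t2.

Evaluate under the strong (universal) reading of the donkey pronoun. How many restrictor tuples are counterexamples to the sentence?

5

"him" takes "a worker" as antecedent and "it" takes "a tool"; both are donkey pronouns co-varying with the restrictor.
Strong reading: for every (f,t,w) with issued(f,t,w), returned(w,t).
Restrictor triples: (f1,t1,w1)→returned(w1,t1) ✓  (f1,t2,w1)→returned(w1,t2) ✓  (f1,t2,w2)→returned(w2,t2) ✓  (f1,t2,w3)→returned(w3,t2) ✗  (f1,t3,w1)→returned(w1,t3) ✓  (f1,t4,w3)→returned(w3,t4) ✗  (f2,t1,w1)→returned(w1,t1) ✓  (f2,t3,w1)→returned(w1,t3) ✓  (f2,t5,w2)→returned(w2,t5) ✓  (f3,t1,w3)→returned(w3,t1) ✗  (f3,t3,w1)→returned(w1,t3) ✓  (f3,t4,w1)→returned(w1,t4) ✗  (f3,t5,w3)→returned(w3,t5) ✗
Counterexamples (restrictor triples failing the scope): 5.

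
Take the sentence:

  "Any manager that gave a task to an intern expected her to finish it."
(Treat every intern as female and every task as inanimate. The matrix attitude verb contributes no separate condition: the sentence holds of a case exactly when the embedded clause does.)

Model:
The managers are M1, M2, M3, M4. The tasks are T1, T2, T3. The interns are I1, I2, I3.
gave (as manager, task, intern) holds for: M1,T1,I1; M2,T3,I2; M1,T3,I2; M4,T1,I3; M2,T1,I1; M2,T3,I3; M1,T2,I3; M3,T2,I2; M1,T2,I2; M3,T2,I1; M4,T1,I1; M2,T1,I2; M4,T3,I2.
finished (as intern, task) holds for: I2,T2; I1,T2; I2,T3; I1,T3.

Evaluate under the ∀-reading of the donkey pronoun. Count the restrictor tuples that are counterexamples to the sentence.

"her" takes "an intern" as antecedent and "it" takes "a task"; both are donkey pronouns co-varying with the restrictor.
Strong reading: for every (m,t,i) with gave(m,t,i), finished(i,t).
Restrictor triples: (M1,T1,I1)→finished(I1,T1) ✗  (M1,T2,I2)→finished(I2,T2) ✓  (M1,T2,I3)→finished(I3,T2) ✗  (M1,T3,I2)→finished(I2,T3) ✓  (M2,T1,I1)→finished(I1,T1) ✗  (M2,T1,I2)→finished(I2,T1) ✗  (M2,T3,I2)→finished(I2,T3) ✓  (M2,T3,I3)→finished(I3,T3) ✗  (M3,T2,I1)→finished(I1,T2) ✓  (M3,T2,I2)→finished(I2,T2) ✓  (M4,T1,I1)→finished(I1,T1) ✗  (M4,T1,I3)→finished(I3,T1) ✗  (M4,T3,I2)→finished(I2,T3) ✓
Counterexamples (restrictor triples failing the scope): 7.

7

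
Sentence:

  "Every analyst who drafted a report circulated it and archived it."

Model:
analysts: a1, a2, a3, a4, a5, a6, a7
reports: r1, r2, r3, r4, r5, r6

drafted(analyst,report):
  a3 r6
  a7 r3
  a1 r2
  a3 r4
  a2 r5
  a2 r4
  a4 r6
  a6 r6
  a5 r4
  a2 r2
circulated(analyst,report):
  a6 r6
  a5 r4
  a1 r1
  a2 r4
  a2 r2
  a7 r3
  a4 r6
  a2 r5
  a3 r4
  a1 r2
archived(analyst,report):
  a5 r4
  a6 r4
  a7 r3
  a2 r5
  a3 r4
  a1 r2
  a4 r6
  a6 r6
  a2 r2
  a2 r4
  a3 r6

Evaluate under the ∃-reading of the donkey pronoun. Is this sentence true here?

True

"it" takes "a report" as antecedent — a donkey pronoun bound across the clause boundary.
Weak reading: every analyst a with some drafted-report has at least one drafted-report r such that circulated(a,r) ∧ archived(a,r).
Per analyst: a1:✓  a2:✓  a3:✓  a4:✓  a5:✓  a6:✓  a7:✓
Every analyst in the restrictor has a witness.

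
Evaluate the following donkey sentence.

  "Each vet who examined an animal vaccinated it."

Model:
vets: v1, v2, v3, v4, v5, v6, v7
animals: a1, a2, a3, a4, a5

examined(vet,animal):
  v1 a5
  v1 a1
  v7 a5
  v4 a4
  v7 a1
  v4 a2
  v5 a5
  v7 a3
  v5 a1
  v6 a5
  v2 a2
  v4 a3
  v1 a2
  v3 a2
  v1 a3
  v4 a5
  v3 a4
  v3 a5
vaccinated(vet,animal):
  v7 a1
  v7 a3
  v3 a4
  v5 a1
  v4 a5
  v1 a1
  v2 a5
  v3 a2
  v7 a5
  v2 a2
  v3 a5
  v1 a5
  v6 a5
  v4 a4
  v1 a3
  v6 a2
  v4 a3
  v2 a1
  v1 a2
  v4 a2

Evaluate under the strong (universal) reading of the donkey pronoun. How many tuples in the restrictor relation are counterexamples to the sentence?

"it" takes "an animal" as antecedent — a donkey pronoun bound across the clause boundary.
Strong reading: for every (v,a) with examined(v,a), vaccinated(v,a).
Restrictor pairs: (v1,a1) ✓  (v1,a2) ✓  (v1,a3) ✓  (v1,a5) ✓  (v2,a2) ✓  (v3,a2) ✓  (v3,a4) ✓  (v3,a5) ✓  (v4,a2) ✓  (v4,a3) ✓  (v4,a4) ✓  (v4,a5) ✓  (v5,a1) ✓  (v5,a5) ✗  (v6,a5) ✓  (v7,a1) ✓  (v7,a3) ✓  (v7,a5) ✓
Counterexamples (restrictor pairs failing the scope): 1.

1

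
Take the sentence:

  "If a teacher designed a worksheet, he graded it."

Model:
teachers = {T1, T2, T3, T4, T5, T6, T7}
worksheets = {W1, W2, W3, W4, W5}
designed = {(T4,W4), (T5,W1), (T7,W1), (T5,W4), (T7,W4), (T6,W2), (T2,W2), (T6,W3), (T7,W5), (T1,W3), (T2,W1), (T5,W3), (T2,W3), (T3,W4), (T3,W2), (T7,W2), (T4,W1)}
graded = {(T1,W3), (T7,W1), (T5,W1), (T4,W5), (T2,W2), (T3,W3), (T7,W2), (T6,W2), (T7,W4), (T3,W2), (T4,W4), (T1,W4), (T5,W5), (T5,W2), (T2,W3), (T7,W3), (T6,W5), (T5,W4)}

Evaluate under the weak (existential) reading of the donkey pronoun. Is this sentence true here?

True

"it" takes "a worksheet" as antecedent — a donkey pronoun bound across the clause boundary.
Weak reading: every teacher t with some designed-worksheet has at least one designed-worksheet w such that graded(t,w).
Per teacher: T1:✓  T2:✓  T3:✓  T4:✓  T5:✓  T6:✓  T7:✓
Every teacher in the restrictor has a witness.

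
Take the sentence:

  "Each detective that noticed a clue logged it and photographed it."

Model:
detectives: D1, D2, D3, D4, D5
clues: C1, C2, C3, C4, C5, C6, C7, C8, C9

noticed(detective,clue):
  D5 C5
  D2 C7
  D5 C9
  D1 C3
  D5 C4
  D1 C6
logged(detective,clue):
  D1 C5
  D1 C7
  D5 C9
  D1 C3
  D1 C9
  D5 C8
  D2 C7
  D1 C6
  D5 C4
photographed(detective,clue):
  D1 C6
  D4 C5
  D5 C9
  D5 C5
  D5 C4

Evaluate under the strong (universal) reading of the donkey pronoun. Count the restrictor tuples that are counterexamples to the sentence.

3

"it" takes "a clue" as antecedent — a donkey pronoun bound across the clause boundary.
Strong reading: for every (d,c) with noticed(d,c), logged(d,c) ∧ photographed(d,c).
Restrictor pairs: (D1,C3) ✗  (D1,C6) ✓  (D2,C7) ✗  (D5,C4) ✓  (D5,C5) ✗  (D5,C9) ✓
Counterexamples (restrictor pairs failing the scope): 3.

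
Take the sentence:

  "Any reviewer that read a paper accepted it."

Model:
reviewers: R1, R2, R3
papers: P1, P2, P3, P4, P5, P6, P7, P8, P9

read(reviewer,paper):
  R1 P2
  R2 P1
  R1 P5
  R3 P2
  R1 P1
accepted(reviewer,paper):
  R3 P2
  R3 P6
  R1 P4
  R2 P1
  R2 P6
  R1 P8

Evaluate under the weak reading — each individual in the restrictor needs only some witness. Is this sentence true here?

False

"it" takes "a paper" as antecedent — a donkey pronoun bound across the clause boundary.
Weak reading: every reviewer r with some read-paper has at least one read-paper p such that accepted(r,p).
Per reviewer: R1:✗  R2:✓  R3:✓
R1 has no witness among its read-papers.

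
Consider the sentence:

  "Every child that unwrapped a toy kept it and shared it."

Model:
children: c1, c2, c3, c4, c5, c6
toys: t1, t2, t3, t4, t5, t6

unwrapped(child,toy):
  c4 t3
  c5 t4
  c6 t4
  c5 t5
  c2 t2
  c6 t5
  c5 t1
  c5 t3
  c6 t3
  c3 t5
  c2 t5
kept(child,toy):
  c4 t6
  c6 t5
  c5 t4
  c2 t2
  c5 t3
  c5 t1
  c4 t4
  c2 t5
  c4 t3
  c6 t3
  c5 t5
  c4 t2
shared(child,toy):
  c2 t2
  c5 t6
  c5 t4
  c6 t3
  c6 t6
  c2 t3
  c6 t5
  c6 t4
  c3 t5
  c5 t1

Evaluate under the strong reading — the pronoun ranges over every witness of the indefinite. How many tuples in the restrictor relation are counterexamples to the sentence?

"it" takes "a toy" as antecedent — a donkey pronoun bound across the clause boundary.
Strong reading: for every (c,t) with unwrapped(c,t), kept(c,t) ∧ shared(c,t).
Restrictor pairs: (c2,t2) ✓  (c2,t5) ✗  (c3,t5) ✗  (c4,t3) ✗  (c5,t1) ✓  (c5,t3) ✗  (c5,t4) ✓  (c5,t5) ✗  (c6,t3) ✓  (c6,t4) ✗  (c6,t5) ✓
Counterexamples (restrictor pairs failing the scope): 6.

6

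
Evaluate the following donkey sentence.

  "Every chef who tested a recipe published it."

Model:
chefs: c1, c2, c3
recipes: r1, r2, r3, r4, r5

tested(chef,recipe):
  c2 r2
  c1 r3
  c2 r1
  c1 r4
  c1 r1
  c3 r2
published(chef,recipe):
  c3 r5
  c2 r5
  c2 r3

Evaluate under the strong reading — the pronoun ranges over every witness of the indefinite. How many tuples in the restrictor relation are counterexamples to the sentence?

6

"it" takes "a recipe" as antecedent — a donkey pronoun bound across the clause boundary.
Strong reading: for every (c,r) with tested(c,r), published(c,r).
Restrictor pairs: (c1,r1) ✗  (c1,r3) ✗  (c1,r4) ✗  (c2,r1) ✗  (c2,r2) ✗  (c3,r2) ✗
Counterexamples (restrictor pairs failing the scope): 6.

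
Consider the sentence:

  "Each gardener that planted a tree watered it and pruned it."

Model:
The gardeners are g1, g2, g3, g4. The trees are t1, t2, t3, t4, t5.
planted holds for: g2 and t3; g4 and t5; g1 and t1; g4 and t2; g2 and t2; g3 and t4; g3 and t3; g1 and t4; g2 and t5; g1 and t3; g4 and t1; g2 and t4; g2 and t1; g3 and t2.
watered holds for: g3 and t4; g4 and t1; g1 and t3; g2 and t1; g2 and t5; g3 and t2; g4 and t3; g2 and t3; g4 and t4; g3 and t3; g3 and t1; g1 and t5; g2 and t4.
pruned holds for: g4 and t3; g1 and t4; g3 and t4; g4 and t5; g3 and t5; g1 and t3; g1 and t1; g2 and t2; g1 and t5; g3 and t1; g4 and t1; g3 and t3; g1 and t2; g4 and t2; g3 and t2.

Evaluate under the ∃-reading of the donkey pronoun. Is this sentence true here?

False

"it" takes "a tree" as antecedent — a donkey pronoun bound across the clause boundary.
Weak reading: every gardener g with some planted-tree has at least one planted-tree t such that watered(g,t) ∧ pruned(g,t).
Per gardener: g1:✓  g2:✗  g3:✓  g4:✓
g2 has no witness among its planted-trees.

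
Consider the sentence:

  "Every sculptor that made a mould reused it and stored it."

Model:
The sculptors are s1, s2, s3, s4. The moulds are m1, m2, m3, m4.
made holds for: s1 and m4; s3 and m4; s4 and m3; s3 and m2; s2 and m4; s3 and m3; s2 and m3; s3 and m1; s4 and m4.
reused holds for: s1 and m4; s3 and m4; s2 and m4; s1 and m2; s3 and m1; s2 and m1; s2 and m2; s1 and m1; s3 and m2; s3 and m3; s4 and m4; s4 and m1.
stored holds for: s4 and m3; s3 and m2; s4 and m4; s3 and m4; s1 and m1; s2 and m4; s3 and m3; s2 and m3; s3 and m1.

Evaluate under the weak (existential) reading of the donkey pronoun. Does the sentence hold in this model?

"it" takes "a mould" as antecedent — a donkey pronoun bound across the clause boundary.
Weak reading: every sculptor s with some made-mould has at least one made-mould m such that reused(s,m) ∧ stored(s,m).
Per sculptor: s1:✗  s2:✓  s3:✓  s4:✓
s1 has no witness among its made-moulds.

False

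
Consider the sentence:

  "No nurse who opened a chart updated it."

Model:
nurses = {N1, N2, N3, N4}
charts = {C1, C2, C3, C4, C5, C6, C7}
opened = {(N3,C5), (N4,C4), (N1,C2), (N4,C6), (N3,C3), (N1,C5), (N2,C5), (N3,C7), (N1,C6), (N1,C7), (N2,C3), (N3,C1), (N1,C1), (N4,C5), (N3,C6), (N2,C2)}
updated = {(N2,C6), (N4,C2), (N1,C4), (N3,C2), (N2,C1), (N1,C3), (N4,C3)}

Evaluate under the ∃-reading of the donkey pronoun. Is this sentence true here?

"it" takes "a chart" as antecedent — a donkey pronoun bound across the clause boundary.
Truth condition: for no (n,c) with opened(n,c) does updated(n,c) hold.
Restrictor pairs — does the scope hold? (N1,C1):fails  (N1,C2):fails  (N1,C5):fails  (N1,C6):fails  (N1,C7):fails  (N2,C2):fails  (N2,C3):fails  (N2,C5):fails  (N3,C1):fails  (N3,C3):fails  (N3,C5):fails  (N3,C6):fails  (N3,C7):fails  (N4,C4):fails  (N4,C5):fails  (N4,C6):fails
Scope holds for no restrictor pair, so the sentence is true.

True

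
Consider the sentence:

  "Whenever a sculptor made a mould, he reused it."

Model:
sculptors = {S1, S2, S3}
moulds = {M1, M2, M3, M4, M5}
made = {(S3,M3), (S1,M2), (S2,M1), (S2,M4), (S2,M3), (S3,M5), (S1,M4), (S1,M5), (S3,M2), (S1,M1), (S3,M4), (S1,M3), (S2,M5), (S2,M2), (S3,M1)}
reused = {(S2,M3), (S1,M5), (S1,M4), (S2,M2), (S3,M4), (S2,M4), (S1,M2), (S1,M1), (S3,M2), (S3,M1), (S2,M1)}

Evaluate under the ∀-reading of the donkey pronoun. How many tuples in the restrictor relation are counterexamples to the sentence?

"it" takes "a mould" as antecedent — a donkey pronoun bound across the clause boundary.
Strong reading: for every (s,m) with made(s,m), reused(s,m).
Restrictor pairs: (S1,M1) ✓  (S1,M2) ✓  (S1,M3) ✗  (S1,M4) ✓  (S1,M5) ✓  (S2,M1) ✓  (S2,M2) ✓  (S2,M3) ✓  (S2,M4) ✓  (S2,M5) ✗  (S3,M1) ✓  (S3,M2) ✓  (S3,M3) ✗  (S3,M4) ✓  (S3,M5) ✗
Counterexamples (restrictor pairs failing the scope): 4.

4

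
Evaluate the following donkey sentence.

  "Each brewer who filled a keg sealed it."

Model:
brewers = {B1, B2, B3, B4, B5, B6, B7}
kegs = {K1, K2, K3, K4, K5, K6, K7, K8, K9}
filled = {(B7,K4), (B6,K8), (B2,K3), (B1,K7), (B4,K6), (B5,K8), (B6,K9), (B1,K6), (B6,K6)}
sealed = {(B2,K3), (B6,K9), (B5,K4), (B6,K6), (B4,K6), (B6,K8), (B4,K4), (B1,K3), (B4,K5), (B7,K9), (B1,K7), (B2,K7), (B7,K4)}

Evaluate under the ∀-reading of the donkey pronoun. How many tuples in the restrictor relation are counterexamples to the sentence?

2

"it" takes "a keg" as antecedent — a donkey pronoun bound across the clause boundary.
Strong reading: for every (b,k) with filled(b,k), sealed(b,k).
Restrictor pairs: (B1,K6) ✗  (B1,K7) ✓  (B2,K3) ✓  (B4,K6) ✓  (B5,K8) ✗  (B6,K6) ✓  (B6,K8) ✓  (B6,K9) ✓  (B7,K4) ✓
Counterexamples (restrictor pairs failing the scope): 2.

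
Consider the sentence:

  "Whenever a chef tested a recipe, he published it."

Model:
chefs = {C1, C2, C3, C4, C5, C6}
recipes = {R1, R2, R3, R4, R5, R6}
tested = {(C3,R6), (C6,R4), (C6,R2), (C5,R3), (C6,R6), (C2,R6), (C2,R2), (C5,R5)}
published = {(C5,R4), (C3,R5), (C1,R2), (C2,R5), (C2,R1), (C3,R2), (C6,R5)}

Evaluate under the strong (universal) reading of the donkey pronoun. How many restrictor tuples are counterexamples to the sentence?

8

"it" takes "a recipe" as antecedent — a donkey pronoun bound across the clause boundary.
Strong reading: for every (c,r) with tested(c,r), published(c,r).
Restrictor pairs: (C2,R2) ✗  (C2,R6) ✗  (C3,R6) ✗  (C5,R3) ✗  (C5,R5) ✗  (C6,R2) ✗  (C6,R4) ✗  (C6,R6) ✗
Counterexamples (restrictor pairs failing the scope): 8.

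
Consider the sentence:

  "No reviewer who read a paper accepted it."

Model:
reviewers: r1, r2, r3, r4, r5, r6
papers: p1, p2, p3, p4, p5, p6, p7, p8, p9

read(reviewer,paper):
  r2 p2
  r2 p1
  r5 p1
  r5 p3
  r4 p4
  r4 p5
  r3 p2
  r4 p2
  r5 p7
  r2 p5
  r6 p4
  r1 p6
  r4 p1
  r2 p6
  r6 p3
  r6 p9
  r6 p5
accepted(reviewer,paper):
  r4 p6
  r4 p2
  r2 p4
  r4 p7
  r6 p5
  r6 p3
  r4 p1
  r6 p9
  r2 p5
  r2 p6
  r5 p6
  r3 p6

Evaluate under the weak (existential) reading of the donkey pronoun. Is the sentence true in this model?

False

"it" takes "a paper" as antecedent — a donkey pronoun bound across the clause boundary.
Truth condition: for no (r,p) with read(r,p) does accepted(r,p) hold.
Restrictor pairs — does the scope hold? (r1,p6):fails  (r2,p1):fails  (r2,p2):fails  (r2,p5):holds  (r2,p6):holds  (r3,p2):fails  (r4,p1):holds  (r4,p2):holds  (r4,p4):fails  (r4,p5):fails  (r5,p1):fails  (r5,p3):fails  (r5,p7):fails  (r6,p3):holds  (r6,p4):fails  (r6,p5):holds  (r6,p9):holds
Scope holds for 7 pair(s), so the sentence is false.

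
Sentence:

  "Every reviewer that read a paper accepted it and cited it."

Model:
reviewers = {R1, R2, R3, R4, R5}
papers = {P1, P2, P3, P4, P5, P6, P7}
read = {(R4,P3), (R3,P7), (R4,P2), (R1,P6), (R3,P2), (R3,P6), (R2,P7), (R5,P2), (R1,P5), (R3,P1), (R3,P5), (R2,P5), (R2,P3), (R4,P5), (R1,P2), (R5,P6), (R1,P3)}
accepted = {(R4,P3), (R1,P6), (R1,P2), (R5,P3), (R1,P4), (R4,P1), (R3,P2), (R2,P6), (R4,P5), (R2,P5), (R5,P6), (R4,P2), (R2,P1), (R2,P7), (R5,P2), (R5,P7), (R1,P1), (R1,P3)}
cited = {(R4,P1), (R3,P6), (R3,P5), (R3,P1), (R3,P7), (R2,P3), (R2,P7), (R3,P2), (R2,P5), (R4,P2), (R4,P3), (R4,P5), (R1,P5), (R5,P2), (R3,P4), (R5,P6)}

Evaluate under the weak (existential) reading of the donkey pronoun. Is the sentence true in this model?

False

"it" takes "a paper" as antecedent — a donkey pronoun bound across the clause boundary.
Weak reading: every reviewer r with some read-paper has at least one read-paper p such that accepted(r,p) ∧ cited(r,p).
Per reviewer: R1:✗  R2:✓  R3:✓  R4:✓  R5:✓
R1 has no witness among its read-papers.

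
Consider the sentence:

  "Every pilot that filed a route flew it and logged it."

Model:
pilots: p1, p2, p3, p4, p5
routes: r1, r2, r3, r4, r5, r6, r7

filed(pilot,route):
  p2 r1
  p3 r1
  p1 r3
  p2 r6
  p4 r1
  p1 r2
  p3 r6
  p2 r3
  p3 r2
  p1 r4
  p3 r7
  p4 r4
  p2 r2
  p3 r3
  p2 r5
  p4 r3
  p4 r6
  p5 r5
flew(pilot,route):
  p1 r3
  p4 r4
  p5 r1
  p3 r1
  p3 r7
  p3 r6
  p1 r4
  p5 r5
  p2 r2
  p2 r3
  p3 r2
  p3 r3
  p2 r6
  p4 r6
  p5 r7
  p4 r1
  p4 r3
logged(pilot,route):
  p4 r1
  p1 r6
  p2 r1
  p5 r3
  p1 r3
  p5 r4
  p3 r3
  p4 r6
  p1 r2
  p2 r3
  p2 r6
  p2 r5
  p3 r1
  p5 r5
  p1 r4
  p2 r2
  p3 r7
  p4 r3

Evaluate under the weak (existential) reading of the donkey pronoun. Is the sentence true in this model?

"it" takes "a route" as antecedent — a donkey pronoun bound across the clause boundary.
Weak reading: every pilot p with some filed-route has at least one filed-route r such that flew(p,r) ∧ logged(p,r).
Per pilot: p1:✓  p2:✓  p3:✓  p4:✓  p5:✓
Every pilot in the restrictor has a witness.

True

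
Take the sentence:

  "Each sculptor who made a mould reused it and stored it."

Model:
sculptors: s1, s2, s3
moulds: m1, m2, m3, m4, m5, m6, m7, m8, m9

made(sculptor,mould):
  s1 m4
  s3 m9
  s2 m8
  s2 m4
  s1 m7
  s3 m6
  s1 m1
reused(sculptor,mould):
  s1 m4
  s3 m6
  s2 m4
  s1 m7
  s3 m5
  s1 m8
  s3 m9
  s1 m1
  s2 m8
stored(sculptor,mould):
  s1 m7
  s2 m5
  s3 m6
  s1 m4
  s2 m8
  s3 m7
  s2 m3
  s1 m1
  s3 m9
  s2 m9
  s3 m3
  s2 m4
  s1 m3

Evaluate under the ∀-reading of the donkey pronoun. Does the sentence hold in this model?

True

"it" takes "a mould" as antecedent — a donkey pronoun bound across the clause boundary.
Strong reading: for every (s,m) with made(s,m), reused(s,m) ∧ stored(s,m).
Restrictor pairs: (s1,m1) ✓  (s1,m4) ✓  (s1,m7) ✓  (s2,m4) ✓  (s2,m8) ✓  (s3,m6) ✓  (s3,m9) ✓
Every restrictor pair satisfies the scope.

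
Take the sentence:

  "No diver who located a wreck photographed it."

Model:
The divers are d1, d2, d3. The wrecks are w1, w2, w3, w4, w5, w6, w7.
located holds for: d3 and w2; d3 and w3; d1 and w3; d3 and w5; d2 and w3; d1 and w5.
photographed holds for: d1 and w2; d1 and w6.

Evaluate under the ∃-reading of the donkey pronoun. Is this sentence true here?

True

"it" takes "a wreck" as antecedent — a donkey pronoun bound across the clause boundary.
Truth condition: for no (d,w) with located(d,w) does photographed(d,w) hold.
Restrictor pairs — does the scope hold? (d1,w3):fails  (d1,w5):fails  (d2,w3):fails  (d3,w2):fails  (d3,w3):fails  (d3,w5):fails
Scope holds for no restrictor pair, so the sentence is true.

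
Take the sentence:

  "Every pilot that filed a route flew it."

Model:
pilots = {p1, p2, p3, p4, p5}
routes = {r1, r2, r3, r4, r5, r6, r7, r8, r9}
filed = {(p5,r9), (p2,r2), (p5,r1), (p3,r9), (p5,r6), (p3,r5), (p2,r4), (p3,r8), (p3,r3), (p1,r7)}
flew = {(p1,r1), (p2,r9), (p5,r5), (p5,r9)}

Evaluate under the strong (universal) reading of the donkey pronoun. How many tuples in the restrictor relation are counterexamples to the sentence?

"it" takes "a route" as antecedent — a donkey pronoun bound across the clause boundary.
Strong reading: for every (p,r) with filed(p,r), flew(p,r).
Restrictor pairs: (p1,r7) ✗  (p2,r2) ✗  (p2,r4) ✗  (p3,r3) ✗  (p3,r5) ✗  (p3,r8) ✗  (p3,r9) ✗  (p5,r1) ✗  (p5,r6) ✗  (p5,r9) ✓
Counterexamples (restrictor pairs failing the scope): 9.

9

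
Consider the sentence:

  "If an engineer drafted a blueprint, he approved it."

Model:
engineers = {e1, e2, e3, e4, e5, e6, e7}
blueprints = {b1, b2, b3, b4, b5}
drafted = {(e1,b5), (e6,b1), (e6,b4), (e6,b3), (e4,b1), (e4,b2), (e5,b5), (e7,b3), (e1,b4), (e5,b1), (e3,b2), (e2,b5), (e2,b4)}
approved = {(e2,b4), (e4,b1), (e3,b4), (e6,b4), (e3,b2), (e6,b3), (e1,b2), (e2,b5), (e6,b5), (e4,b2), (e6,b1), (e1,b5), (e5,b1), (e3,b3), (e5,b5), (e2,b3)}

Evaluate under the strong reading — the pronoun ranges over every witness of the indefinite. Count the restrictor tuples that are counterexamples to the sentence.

2

"it" takes "a blueprint" as antecedent — a donkey pronoun bound across the clause boundary.
Strong reading: for every (e,b) with drafted(e,b), approved(e,b).
Restrictor pairs: (e1,b4) ✗  (e1,b5) ✓  (e2,b4) ✓  (e2,b5) ✓  (e3,b2) ✓  (e4,b1) ✓  (e4,b2) ✓  (e5,b1) ✓  (e5,b5) ✓  (e6,b1) ✓  (e6,b3) ✓  (e6,b4) ✓  (e7,b3) ✗
Counterexamples (restrictor pairs failing the scope): 2.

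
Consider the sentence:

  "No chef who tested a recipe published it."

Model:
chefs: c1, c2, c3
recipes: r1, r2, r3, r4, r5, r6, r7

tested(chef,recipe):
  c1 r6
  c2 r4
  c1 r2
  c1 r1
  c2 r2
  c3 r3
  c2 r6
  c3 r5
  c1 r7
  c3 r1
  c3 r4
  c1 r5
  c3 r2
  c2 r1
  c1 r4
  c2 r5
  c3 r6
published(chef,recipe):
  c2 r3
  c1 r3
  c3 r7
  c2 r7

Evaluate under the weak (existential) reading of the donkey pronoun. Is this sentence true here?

"it" takes "a recipe" as antecedent — a donkey pronoun bound across the clause boundary.
Truth condition: for no (c,r) with tested(c,r) does published(c,r) hold.
Restrictor pairs — does the scope hold? (c1,r1):fails  (c1,r2):fails  (c1,r4):fails  (c1,r5):fails  (c1,r6):fails  (c1,r7):fails  (c2,r1):fails  (c2,r2):fails  (c2,r4):fails  (c2,r5):fails  (c2,r6):fails  (c3,r1):fails  (c3,r2):fails  (c3,r3):fails  (c3,r4):fails  (c3,r5):fails  (c3,r6):fails
Scope holds for no restrictor pair, so the sentence is true.

True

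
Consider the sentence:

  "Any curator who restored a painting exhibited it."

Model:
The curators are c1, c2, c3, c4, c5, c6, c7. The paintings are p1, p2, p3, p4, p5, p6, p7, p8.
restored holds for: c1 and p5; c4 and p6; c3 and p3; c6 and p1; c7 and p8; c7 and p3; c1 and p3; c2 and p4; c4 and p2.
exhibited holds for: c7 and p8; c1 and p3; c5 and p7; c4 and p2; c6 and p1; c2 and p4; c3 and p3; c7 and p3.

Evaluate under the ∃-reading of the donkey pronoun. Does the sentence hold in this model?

True

"it" takes "a painting" as antecedent — a donkey pronoun bound across the clause boundary.
Weak reading: every curator c with some restored-painting has at least one restored-painting p such that exhibited(c,p).
Per curator: c1:✓  c2:✓  c3:✓  c4:✓  c6:✓  c7:✓
Every curator in the restrictor has a witness.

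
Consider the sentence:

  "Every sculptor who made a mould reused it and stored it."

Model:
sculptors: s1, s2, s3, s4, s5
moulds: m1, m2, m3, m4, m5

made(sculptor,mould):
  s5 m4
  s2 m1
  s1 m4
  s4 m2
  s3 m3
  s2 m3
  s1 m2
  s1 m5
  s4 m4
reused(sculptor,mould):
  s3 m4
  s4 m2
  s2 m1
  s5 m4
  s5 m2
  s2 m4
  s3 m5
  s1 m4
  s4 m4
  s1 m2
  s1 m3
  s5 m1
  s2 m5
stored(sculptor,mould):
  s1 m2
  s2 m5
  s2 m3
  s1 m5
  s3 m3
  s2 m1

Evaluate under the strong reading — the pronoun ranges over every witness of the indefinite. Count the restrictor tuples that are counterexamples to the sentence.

7

"it" takes "a mould" as antecedent — a donkey pronoun bound across the clause boundary.
Strong reading: for every (s,m) with made(s,m), reused(s,m) ∧ stored(s,m).
Restrictor pairs: (s1,m2) ✓  (s1,m4) ✗  (s1,m5) ✗  (s2,m1) ✓  (s2,m3) ✗  (s3,m3) ✗  (s4,m2) ✗  (s4,m4) ✗  (s5,m4) ✗
Counterexamples (restrictor pairs failing the scope): 7.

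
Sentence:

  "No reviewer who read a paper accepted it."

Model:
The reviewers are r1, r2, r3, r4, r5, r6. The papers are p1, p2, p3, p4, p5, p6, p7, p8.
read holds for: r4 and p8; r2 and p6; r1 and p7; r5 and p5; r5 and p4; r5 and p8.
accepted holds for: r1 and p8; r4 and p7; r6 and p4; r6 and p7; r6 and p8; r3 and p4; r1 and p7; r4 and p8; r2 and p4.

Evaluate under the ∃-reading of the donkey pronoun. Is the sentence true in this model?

False

"it" takes "a paper" as antecedent — a donkey pronoun bound across the clause boundary.
Truth condition: for no (r,p) with read(r,p) does accepted(r,p) hold.
Restrictor pairs — does the scope hold? (r1,p7):holds  (r2,p6):fails  (r4,p8):holds  (r5,p4):fails  (r5,p5):fails  (r5,p8):fails
Scope holds for 2 pair(s), so the sentence is false.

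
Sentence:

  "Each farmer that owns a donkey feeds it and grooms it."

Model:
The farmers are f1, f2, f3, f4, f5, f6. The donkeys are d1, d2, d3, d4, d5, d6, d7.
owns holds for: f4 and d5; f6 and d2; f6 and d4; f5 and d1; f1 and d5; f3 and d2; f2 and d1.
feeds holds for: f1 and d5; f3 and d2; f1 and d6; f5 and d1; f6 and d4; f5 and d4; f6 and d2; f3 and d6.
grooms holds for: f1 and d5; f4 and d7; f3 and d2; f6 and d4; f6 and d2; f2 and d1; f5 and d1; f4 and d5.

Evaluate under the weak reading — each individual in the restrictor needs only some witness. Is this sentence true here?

False

"it" takes "a donkey" as antecedent — a donkey pronoun bound across the clause boundary.
Weak reading: every farmer f with some owns-donkey has at least one owns-donkey d such that feeds(f,d) ∧ grooms(f,d).
Per farmer: f1:✓  f2:✗  f3:✓  f4:✗  f5:✓  f6:✓
f2 has no witness among its owns-donkeys.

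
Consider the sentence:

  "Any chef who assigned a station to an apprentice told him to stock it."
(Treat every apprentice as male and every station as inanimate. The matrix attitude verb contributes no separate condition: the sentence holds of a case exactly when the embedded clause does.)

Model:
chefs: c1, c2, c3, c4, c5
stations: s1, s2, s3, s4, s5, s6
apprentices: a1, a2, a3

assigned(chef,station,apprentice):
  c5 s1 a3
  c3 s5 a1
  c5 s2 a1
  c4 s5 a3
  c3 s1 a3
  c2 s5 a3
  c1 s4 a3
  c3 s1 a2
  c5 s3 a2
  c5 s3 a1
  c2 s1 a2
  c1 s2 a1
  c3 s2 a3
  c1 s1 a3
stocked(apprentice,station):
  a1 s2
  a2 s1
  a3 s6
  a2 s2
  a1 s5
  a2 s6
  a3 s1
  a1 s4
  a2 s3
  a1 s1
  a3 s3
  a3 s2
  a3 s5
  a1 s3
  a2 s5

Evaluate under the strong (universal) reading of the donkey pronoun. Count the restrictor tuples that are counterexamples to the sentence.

"him" takes "an apprentice" as antecedent and "it" takes "a station"; both are donkey pronouns co-varying with the restrictor.
Strong reading: for every (c,s,a) with assigned(c,s,a), stocked(a,s).
Restrictor triples: (c1,s1,a3)→stocked(a3,s1) ✓  (c1,s2,a1)→stocked(a1,s2) ✓  (c1,s4,a3)→stocked(a3,s4) ✗  (c2,s1,a2)→stocked(a2,s1) ✓  (c2,s5,a3)→stocked(a3,s5) ✓  (c3,s1,a2)→stocked(a2,s1) ✓  (c3,s1,a3)→stocked(a3,s1) ✓  (c3,s2,a3)→stocked(a3,s2) ✓  (c3,s5,a1)→stocked(a1,s5) ✓  (c4,s5,a3)→stocked(a3,s5) ✓  (c5,s1,a3)→stocked(a3,s1) ✓  (c5,s2,a1)→stocked(a1,s2) ✓  (c5,s3,a1)→stocked(a1,s3) ✓  (c5,s3,a2)→stocked(a2,s3) ✓
Counterexamples (restrictor triples failing the scope): 1.

1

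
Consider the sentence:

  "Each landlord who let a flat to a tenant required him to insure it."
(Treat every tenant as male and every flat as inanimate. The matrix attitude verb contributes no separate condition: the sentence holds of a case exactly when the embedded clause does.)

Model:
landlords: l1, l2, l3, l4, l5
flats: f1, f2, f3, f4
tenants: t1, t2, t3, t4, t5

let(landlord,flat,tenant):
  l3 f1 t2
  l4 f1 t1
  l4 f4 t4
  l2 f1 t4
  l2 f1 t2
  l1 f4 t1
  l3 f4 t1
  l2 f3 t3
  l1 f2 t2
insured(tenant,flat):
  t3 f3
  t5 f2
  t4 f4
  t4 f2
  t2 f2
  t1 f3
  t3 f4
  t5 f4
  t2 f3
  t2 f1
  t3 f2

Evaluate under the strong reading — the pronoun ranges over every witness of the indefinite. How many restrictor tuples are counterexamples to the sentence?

4

"him" takes "a tenant" as antecedent and "it" takes "a flat"; both are donkey pronouns co-varying with the restrictor.
Strong reading: for every (l,f,t) with let(l,f,t), insured(t,f).
Restrictor triples: (l1,f2,t2)→insured(t2,f2) ✓  (l1,f4,t1)→insured(t1,f4) ✗  (l2,f1,t2)→insured(t2,f1) ✓  (l2,f1,t4)→insured(t4,f1) ✗  (l2,f3,t3)→insured(t3,f3) ✓  (l3,f1,t2)→insured(t2,f1) ✓  (l3,f4,t1)→insured(t1,f4) ✗  (l4,f1,t1)→insured(t1,f1) ✗  (l4,f4,t4)→insured(t4,f4) ✓
Counterexamples (restrictor triples failing the scope): 4.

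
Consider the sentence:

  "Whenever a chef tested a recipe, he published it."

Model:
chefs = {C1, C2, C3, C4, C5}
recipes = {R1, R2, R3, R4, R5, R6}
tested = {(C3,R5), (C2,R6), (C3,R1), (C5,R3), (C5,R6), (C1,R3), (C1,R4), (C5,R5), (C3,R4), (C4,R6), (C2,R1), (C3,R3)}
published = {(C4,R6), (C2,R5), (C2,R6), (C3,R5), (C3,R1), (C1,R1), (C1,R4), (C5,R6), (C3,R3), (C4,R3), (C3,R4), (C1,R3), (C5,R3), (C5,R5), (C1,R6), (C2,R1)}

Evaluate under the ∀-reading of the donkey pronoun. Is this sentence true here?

True

"it" takes "a recipe" as antecedent — a donkey pronoun bound across the clause boundary.
Strong reading: for every (c,r) with tested(c,r), published(c,r).
Restrictor pairs: (C1,R3) ✓  (C1,R4) ✓  (C2,R1) ✓  (C2,R6) ✓  (C3,R1) ✓  (C3,R3) ✓  (C3,R4) ✓  (C3,R5) ✓  (C4,R6) ✓  (C5,R3) ✓  (C5,R5) ✓  (C5,R6) ✓
Every restrictor pair satisfies the scope.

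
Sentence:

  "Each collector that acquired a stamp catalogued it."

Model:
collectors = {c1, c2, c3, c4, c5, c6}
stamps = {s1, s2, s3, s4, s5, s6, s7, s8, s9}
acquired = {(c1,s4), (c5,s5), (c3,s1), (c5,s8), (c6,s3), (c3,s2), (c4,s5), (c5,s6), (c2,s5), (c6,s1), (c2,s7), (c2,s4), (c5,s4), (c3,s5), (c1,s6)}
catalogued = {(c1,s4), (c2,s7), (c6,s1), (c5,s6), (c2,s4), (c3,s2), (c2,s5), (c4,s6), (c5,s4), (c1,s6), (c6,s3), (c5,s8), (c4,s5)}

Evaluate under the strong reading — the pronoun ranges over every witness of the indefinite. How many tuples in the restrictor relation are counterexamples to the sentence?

3

"it" takes "a stamp" as antecedent — a donkey pronoun bound across the clause boundary.
Strong reading: for every (c,s) with acquired(c,s), catalogued(c,s).
Restrictor pairs: (c1,s4) ✓  (c1,s6) ✓  (c2,s4) ✓  (c2,s5) ✓  (c2,s7) ✓  (c3,s1) ✗  (c3,s2) ✓  (c3,s5) ✗  (c4,s5) ✓  (c5,s4) ✓  (c5,s5) ✗  (c5,s6) ✓  (c5,s8) ✓  (c6,s1) ✓  (c6,s3) ✓
Counterexamples (restrictor pairs failing the scope): 3.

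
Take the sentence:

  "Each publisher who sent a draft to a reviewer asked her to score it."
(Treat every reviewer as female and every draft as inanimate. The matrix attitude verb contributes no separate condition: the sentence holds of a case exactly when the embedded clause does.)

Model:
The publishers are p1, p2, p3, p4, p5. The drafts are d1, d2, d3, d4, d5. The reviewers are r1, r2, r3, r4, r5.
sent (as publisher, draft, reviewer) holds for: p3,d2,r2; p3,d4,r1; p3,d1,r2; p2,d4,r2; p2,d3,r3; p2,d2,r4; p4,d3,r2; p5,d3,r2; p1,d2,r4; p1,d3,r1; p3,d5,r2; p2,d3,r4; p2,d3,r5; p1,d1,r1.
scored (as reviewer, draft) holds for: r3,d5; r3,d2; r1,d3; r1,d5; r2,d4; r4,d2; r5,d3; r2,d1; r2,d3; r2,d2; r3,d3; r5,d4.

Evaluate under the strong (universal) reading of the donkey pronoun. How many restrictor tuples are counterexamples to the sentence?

"her" takes "a reviewer" as antecedent and "it" takes "a draft"; both are donkey pronouns co-varying with the restrictor.
Strong reading: for every (p,d,r) with sent(p,d,r), scored(r,d).
Restrictor triples: (p1,d1,r1)→scored(r1,d1) ✗  (p1,d2,r4)→scored(r4,d2) ✓  (p1,d3,r1)→scored(r1,d3) ✓  (p2,d2,r4)→scored(r4,d2) ✓  (p2,d3,r3)→scored(r3,d3) ✓  (p2,d3,r4)→scored(r4,d3) ✗  (p2,d3,r5)→scored(r5,d3) ✓  (p2,d4,r2)→scored(r2,d4) ✓  (p3,d1,r2)→scored(r2,d1) ✓  (p3,d2,r2)→scored(r2,d2) ✓  (p3,d4,r1)→scored(r1,d4) ✗  (p3,d5,r2)→scored(r2,d5) ✗  (p4,d3,r2)→scored(r2,d3) ✓  (p5,d3,r2)→scored(r2,d3) ✓
Counterexamples (restrictor triples failing the scope): 4.

4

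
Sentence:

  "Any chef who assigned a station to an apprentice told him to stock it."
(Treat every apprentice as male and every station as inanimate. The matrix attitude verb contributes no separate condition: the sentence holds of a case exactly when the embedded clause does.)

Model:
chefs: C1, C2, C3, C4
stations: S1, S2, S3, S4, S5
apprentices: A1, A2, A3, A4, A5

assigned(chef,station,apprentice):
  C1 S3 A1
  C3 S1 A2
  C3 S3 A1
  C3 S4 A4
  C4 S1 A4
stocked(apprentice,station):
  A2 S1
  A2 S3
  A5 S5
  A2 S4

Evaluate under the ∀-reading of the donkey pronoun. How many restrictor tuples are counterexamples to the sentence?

"him" takes "an apprentice" as antecedent and "it" takes "a station"; both are donkey pronouns co-varying with the restrictor.
Strong reading: for every (c,s,a) with assigned(c,s,a), stocked(a,s).
Restrictor triples: (C1,S3,A1)→stocked(A1,S3) ✗  (C3,S1,A2)→stocked(A2,S1) ✓  (C3,S3,A1)→stocked(A1,S3) ✗  (C3,S4,A4)→stocked(A4,S4) ✗  (C4,S1,A4)→stocked(A4,S1) ✗
Counterexamples (restrictor triples failing the scope): 4.

4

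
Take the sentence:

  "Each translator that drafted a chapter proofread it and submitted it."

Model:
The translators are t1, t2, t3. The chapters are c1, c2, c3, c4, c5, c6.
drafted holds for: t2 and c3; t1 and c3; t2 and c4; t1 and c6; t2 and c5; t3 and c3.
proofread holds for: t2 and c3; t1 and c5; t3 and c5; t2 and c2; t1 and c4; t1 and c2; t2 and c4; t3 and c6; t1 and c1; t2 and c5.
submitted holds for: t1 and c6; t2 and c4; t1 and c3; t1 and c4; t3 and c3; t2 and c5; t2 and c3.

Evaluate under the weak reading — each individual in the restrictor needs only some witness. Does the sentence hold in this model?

"it" takes "a chapter" as antecedent — a donkey pronoun bound across the clause boundary.
Weak reading: every translator t with some drafted-chapter has at least one drafted-chapter c such that proofread(t,c) ∧ submitted(t,c).
Per translator: t1:✗  t2:✓  t3:✗
t1 has no witness among its drafted-chapters.

False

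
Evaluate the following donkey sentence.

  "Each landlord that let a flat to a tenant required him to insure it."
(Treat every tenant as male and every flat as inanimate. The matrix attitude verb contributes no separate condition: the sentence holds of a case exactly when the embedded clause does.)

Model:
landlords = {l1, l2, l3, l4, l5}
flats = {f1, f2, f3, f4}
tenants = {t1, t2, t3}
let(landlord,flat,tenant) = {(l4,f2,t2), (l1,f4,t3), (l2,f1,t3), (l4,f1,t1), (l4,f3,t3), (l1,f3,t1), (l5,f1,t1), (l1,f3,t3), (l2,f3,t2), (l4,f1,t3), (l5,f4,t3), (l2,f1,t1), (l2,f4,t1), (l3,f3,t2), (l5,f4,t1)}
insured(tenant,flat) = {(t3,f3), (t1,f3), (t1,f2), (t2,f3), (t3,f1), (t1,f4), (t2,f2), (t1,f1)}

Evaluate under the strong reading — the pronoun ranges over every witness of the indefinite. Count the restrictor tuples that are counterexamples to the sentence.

"him" takes "a tenant" as antecedent and "it" takes "a flat"; both are donkey pronouns co-varying with the restrictor.
Strong reading: for every (l,f,t) with let(l,f,t), insured(t,f).
Restrictor triples: (l1,f3,t1)→insured(t1,f3) ✓  (l1,f3,t3)→insured(t3,f3) ✓  (l1,f4,t3)→insured(t3,f4) ✗  (l2,f1,t1)→insured(t1,f1) ✓  (l2,f1,t3)→insured(t3,f1) ✓  (l2,f3,t2)→insured(t2,f3) ✓  (l2,f4,t1)→insured(t1,f4) ✓  (l3,f3,t2)→insured(t2,f3) ✓  (l4,f1,t1)→insured(t1,f1) ✓  (l4,f1,t3)→insured(t3,f1) ✓  (l4,f2,t2)→insured(t2,f2) ✓  (l4,f3,t3)→insured(t3,f3) ✓  (l5,f1,t1)→insured(t1,f1) ✓  (l5,f4,t1)→insured(t1,f4) ✓  (l5,f4,t3)→insured(t3,f4) ✗
Counterexamples (restrictor triples failing the scope): 2.

2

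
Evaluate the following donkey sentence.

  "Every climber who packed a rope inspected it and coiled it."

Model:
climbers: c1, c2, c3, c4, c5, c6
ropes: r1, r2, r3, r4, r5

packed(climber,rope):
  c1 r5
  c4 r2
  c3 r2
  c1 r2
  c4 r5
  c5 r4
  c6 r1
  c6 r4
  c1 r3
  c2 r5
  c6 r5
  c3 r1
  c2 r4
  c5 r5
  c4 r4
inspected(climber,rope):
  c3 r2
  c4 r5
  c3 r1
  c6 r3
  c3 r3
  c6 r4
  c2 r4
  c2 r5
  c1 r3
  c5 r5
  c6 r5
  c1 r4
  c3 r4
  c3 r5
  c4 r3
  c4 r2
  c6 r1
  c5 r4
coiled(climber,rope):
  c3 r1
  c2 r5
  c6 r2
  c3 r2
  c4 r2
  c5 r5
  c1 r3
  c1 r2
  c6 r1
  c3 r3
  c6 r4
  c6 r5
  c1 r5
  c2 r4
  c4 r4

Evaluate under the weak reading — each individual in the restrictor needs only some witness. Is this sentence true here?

True

"it" takes "a rope" as antecedent — a donkey pronoun bound across the clause boundary.
Weak reading: every climber c with some packed-rope has at least one packed-rope r such that inspected(c,r) ∧ coiled(c,r).
Per climber: c1:✓  c2:✓  c3:✓  c4:✓  c5:✓  c6:✓
Every climber in the restrictor has a witness.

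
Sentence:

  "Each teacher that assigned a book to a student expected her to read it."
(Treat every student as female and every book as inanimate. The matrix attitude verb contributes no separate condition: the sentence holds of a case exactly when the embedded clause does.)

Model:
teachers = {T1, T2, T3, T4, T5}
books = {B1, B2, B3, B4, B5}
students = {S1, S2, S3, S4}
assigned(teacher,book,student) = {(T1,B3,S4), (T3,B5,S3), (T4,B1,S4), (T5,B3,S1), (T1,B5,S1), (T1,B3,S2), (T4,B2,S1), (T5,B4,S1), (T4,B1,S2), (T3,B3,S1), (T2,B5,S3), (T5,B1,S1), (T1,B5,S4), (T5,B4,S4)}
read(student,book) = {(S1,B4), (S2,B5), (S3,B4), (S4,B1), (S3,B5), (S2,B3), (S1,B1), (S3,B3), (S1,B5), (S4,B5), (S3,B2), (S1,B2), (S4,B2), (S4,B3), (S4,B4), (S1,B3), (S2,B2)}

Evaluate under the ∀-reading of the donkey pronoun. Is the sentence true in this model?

"her" takes "a student" as antecedent and "it" takes "a book"; both are donkey pronouns co-varying with the restrictor.
Strong reading: for every (t,b,s) with assigned(t,b,s), read(s,b).
Restrictor triples: (T1,B3,S2)→read(S2,B3) ✓  (T1,B3,S4)→read(S4,B3) ✓  (T1,B5,S1)→read(S1,B5) ✓  (T1,B5,S4)→read(S4,B5) ✓  (T2,B5,S3)→read(S3,B5) ✓  (T3,B3,S1)→read(S1,B3) ✓  (T3,B5,S3)→read(S3,B5) ✓  (T4,B1,S2)→read(S2,B1) ✗  (T4,B1,S4)→read(S4,B1) ✓  (T4,B2,S1)→read(S1,B2) ✓  (T5,B1,S1)→read(S1,B1) ✓  (T5,B3,S1)→read(S1,B3) ✓  (T5,B4,S1)→read(S1,B4) ✓  (T5,B4,S4)→read(S4,B4) ✓
Counterexample: (T4,B1,S2) — read(S2,B1) does not hold.

False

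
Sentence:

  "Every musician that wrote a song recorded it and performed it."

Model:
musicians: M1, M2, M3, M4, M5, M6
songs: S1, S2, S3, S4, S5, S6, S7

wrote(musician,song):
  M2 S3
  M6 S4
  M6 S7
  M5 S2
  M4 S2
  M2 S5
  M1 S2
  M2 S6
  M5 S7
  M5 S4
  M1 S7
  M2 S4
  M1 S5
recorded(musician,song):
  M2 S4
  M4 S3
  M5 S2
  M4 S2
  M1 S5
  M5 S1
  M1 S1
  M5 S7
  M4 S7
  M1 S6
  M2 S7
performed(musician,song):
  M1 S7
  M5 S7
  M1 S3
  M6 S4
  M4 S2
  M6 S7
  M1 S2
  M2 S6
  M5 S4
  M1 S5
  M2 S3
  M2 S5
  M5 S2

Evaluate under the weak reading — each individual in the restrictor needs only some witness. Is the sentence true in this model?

False

"it" takes "a song" as antecedent — a donkey pronoun bound across the clause boundary.
Weak reading: every musician m with some wrote-song has at least one wrote-song s such that recorded(m,s) ∧ performed(m,s).
Per musician: M1:✓  M2:✗  M4:✓  M5:✓  M6:✗
M2 has no witness among its wrote-songs.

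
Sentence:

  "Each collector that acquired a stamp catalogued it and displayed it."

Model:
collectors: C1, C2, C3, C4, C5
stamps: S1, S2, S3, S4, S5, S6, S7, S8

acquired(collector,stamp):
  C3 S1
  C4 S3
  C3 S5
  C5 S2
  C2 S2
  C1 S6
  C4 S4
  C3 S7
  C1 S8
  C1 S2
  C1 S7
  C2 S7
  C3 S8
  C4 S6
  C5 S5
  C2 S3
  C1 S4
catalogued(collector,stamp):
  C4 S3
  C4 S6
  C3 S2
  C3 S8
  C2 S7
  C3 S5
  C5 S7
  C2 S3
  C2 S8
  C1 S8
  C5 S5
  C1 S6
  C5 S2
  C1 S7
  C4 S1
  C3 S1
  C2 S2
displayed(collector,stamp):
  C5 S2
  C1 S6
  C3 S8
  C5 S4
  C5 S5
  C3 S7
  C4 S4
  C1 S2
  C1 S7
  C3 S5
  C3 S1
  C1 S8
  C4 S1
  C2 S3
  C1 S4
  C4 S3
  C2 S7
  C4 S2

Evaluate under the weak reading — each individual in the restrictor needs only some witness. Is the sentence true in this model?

True

"it" takes "a stamp" as antecedent — a donkey pronoun bound across the clause boundary.
Weak reading: every collector c with some acquired-stamp has at least one acquired-stamp s such that catalogued(c,s) ∧ displayed(c,s).
Per collector: C1:✓  C2:✓  C3:✓  C4:✓  C5:✓
Every collector in the restrictor has a witness.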